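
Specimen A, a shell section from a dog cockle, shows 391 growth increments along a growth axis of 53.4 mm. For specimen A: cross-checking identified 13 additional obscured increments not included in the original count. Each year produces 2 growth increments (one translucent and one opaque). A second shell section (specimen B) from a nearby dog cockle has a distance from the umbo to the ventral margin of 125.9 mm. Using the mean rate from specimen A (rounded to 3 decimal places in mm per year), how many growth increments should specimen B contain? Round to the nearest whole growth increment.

Specimen A: adjusted count: 391 + 13 = 404 growth increments.
Specimen A: with 2 growth increments per year, 404 / 2 = 202 years.
A: 53.4 mm over 202 years gives 53.4 / 202 ≈ 0.264 mm per year.
Specimen B: 125.9 mm / 0.264 mm per year = 476.89 years; at 2 growth increments per year that is 476.89 × 2 ≈ 954 growth increments.

954 growth increments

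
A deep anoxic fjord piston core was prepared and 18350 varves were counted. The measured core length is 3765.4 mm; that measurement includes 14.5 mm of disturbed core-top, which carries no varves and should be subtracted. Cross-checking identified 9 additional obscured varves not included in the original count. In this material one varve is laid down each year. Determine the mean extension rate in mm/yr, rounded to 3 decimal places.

True varve count = 18350 + 9 = 18359.
Net length = 3765.4 − 14.5 = 3750.9 mm.
3750.9 mm over 18359 years gives 3750.9 / 18359 ≈ 0.204 mm/yr.

0.204 mm/yr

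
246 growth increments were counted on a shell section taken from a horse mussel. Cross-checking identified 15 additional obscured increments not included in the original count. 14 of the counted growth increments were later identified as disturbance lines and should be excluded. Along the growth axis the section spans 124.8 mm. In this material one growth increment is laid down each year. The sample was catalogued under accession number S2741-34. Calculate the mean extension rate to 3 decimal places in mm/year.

Adjusted count: 246 − 14 + 15 = 247 growth increments.
124.8 mm over 247 years gives 124.8 / 247 ≈ 0.505 mm/year.

0.505 mm/year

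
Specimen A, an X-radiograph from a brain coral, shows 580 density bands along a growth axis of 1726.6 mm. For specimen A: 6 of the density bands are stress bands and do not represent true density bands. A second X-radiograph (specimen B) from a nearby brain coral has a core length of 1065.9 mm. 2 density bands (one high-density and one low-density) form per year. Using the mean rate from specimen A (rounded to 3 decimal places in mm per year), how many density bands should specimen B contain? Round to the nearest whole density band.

354 density bands

Specimen A: correcting the raw count gives 580 − 6 = 574 true density bands.
Specimen A: with 2 density bands per year, 574 / 2 = 287 years.
A: 1726.6 mm over 287 years gives 1726.6 / 287 ≈ 6.016 mm per year.
B spans 1065.9 / 6.016 = 177.18 years; at 2 density bands per year that is 177.18 × 2 ≈ 354 density bands.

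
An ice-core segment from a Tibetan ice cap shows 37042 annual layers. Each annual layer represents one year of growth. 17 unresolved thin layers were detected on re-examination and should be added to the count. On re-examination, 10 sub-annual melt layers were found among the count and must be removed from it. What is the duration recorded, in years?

37049 years

Correcting the raw count gives 37042 − 10 + 17 = 37049 true annual layers.
At one annual layer per year, that is 37049 years.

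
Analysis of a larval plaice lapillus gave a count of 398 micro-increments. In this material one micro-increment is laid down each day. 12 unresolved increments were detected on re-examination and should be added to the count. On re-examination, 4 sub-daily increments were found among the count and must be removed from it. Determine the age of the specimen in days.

Adjusted count: 398 − 4 + 12 = 406 micro-increments.
One micro-increment per day makes the duration 406 days.

406 days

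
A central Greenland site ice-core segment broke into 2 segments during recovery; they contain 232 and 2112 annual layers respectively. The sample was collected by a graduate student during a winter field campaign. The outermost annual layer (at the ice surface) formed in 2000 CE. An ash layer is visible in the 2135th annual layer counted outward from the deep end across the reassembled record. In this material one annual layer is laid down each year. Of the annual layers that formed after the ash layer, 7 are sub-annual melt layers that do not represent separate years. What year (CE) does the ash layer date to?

Total annual layers = 232 + 2112 = 2344.
2344 − 2135 = 209 annual layers lie beyond the ash layer toward the ice surface.
Excluding 7 false annual layers: 209 − 7 = 202.
2000 − 202 = 1798 CE.

1798 CE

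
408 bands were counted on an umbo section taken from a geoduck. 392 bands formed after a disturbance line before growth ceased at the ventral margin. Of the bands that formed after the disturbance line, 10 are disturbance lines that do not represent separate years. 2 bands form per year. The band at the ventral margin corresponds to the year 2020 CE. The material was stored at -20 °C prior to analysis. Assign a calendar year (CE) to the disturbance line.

1829 CE

There are 392 bands younger than the disturbance line.
Removing the 10 false bands leaves 392 − 10 = 382 true bands beyond the disturbance line.
382 bands at 2 per year is 382 / 2 = 191 years.
The band at the ventral margin is 2020 CE, so the disturbance line dates to 2020 − 191 = 1829 CE.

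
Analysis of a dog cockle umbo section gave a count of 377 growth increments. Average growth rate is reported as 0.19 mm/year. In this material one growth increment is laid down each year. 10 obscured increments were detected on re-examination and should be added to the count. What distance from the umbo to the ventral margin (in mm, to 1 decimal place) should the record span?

Correcting the raw count gives 377 + 10 = 387 true growth increments.
387 years at 0.19 mm/year gives 0.19 × 387 = 73.5 mm.

73.5 mm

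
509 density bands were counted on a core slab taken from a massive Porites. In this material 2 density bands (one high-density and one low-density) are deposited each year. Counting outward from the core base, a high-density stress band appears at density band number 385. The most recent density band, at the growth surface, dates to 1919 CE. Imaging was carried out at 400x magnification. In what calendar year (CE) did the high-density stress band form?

The high-density stress band sits at density band 385 from the core base, so 509 − 385 = 124 density bands formed after it.
With 2 density bands per year, 124 / 2 = 62 years.
1919 − 62 = 1857 CE.

1857 CE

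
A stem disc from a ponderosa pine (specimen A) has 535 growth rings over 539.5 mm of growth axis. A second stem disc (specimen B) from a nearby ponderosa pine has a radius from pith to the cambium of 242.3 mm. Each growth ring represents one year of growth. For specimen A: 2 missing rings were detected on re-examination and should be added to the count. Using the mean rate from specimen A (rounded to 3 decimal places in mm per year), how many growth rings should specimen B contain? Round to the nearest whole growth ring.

Specimen A: true growth ring count = 535 + 2 = 537.
A: Mean rate = 539.5 mm / 537 years ≈ 1.005 mm/yr.
B spans 242.3 / 1.005 = 241.09 years ≈ 241 growth rings.

241 growth rings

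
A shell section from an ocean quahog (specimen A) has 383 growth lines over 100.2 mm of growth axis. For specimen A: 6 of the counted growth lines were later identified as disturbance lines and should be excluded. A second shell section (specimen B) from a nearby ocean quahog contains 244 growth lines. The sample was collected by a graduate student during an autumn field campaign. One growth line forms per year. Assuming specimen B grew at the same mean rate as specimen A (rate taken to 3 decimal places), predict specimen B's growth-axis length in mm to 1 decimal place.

64.9 mm

Specimen A: correcting the raw count gives 383 − 6 = 377 true growth lines.
A: Mean rate = 100.2 mm / 377 years ≈ 0.266 mm/yr.
For B, 0.266 mm/year × 244 years = 64.9 mm.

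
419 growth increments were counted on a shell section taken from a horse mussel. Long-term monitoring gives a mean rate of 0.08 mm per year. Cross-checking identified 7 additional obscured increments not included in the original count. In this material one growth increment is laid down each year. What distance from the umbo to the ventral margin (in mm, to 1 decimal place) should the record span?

Adjusted count: 419 + 7 = 426 growth increments.
Predicted length = 0.08 mm/year × 426 years = 34.1 mm.

34.1 mm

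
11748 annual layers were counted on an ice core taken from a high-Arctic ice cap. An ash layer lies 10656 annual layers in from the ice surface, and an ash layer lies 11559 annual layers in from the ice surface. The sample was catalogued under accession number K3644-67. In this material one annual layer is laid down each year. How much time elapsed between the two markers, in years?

903 years

Separation: 11559 − 10656 = 903 annual layers.
That is 903 years at one annual layer per year.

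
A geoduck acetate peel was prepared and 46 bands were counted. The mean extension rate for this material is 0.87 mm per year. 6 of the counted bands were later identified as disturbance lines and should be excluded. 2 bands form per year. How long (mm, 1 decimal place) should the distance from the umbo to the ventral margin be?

Adjusted count: 46 − 6 = 40 bands.
40 bands at 2 per year is 40 / 2 = 20 years.
Predicted length = 0.87 mm/year × 20 years = 17.4 mm.

17.4 mm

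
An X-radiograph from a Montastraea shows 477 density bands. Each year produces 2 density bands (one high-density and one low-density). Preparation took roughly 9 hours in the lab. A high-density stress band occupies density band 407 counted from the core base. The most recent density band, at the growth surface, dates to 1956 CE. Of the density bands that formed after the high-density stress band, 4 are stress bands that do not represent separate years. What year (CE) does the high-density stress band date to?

1923 CE

477 − 407 = 70 density bands lie beyond the high-density stress band toward the growth surface.
Removing the 4 false density bands leaves 70 − 4 = 66 true density bands beyond the high-density stress band.
With 2 density bands per year, 66 / 2 = 33 years.
The density band at the growth surface is 1956 CE, so the high-density stress band dates to 1956 − 33 = 1923 CE.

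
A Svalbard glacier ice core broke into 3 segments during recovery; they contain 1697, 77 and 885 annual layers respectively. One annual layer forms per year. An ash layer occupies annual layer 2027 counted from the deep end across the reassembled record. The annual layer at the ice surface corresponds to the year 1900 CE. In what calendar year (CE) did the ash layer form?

Total annual layers = 1697 + 77 + 885 = 2659.
Between annual layer 2027 and the ice surface there are 2659 − 2027 = 632 annual layers.
Counting back 632 years from 1900 CE places the ash layer in 1900 − 632 = 1268 CE.

1268 CE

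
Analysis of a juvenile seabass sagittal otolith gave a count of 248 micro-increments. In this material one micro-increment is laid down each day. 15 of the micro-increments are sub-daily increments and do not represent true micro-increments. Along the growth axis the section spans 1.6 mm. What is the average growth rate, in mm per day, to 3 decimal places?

Adjusted count: 248 − 15 = 233 micro-increments.
Mean rate = 1.6 mm / 233 days ≈ 0.007 mm per day.

0.007 mm per day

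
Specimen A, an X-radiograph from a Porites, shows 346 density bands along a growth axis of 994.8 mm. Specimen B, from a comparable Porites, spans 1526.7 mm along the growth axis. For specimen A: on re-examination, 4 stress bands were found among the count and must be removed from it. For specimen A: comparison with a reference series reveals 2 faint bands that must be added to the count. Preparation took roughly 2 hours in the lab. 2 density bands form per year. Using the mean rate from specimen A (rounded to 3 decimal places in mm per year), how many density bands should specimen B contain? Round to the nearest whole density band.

Specimen A: adjusted count: 346 − 4 + 2 = 344 density bands.
Specimen A: 344 density bands at 2 per year is 344 / 2 = 172 years.
A: Mean rate = 994.8 mm / 172 years ≈ 5.784 mm per year.
B spans 1526.7 / 5.784 = 263.95 years; at 2 density bands per year that is 263.95 × 2 ≈ 528 density bands.

528 density bands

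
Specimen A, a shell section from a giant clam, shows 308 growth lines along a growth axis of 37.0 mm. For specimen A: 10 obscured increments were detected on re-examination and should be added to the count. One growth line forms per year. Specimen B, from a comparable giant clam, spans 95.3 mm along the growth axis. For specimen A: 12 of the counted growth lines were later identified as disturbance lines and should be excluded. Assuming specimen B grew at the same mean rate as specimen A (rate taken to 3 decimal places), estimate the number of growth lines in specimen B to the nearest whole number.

Specimen A: adjusted count: 308 − 12 + 10 = 306 growth lines.
A: Mean rate = 37.0 mm / 306 years ≈ 0.121 mm per year.
For B, 95.3 / 0.121 = 787.60 years ≈ 788 growth lines.

788 growth lines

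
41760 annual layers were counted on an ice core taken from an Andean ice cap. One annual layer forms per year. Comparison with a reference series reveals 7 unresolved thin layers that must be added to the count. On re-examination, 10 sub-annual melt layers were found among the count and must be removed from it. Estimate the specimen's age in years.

After corrections the count is 41760 − 10 + 7 = 41757 annual layers.
One annual layer per year makes the duration 41757 years.

41757 years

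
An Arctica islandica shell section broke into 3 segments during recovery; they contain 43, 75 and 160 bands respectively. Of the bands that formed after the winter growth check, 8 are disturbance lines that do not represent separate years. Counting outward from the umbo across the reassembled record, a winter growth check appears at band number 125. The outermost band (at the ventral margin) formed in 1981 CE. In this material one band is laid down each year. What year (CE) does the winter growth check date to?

1836 CE

Total bands = 43 + 75 + 160 = 278.
The winter growth check sits at band 125 from the umbo, so 278 − 125 = 153 bands formed after it.
Removing the 8 false bands leaves 153 − 8 = 145 true bands beyond the winter growth check.
The band at the ventral margin is 1981 CE, so the winter growth check dates to 1981 − 145 = 1836 CE.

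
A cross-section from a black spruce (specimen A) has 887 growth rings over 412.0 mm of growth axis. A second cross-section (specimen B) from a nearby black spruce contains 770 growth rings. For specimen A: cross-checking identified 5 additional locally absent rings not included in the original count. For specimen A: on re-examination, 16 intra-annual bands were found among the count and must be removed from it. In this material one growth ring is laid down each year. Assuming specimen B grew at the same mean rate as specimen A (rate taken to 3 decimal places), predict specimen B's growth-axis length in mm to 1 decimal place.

Specimen A: correcting the raw count gives 887 − 16 + 5 = 876 true growth rings.
A: Mean rate = 412.0 mm / 876 years ≈ 0.470 mm/year.
For B, 0.470 mm/year × 770 years = 361.9 mm.

361.9 mm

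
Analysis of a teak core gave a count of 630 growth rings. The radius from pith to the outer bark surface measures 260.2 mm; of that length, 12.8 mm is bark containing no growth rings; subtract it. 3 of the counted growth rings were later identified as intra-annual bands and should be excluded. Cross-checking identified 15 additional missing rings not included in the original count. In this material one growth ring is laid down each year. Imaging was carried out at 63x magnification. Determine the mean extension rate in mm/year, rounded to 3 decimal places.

Correcting the raw count gives 630 − 3 + 15 = 642 true growth rings.
Removing the 12.8 mm offcut leaves 260.2 − 12.8 = 247.4 mm.
Extension rate ≈ 247.4 / 642 = 0.385 mm/year.

0.385 mm/year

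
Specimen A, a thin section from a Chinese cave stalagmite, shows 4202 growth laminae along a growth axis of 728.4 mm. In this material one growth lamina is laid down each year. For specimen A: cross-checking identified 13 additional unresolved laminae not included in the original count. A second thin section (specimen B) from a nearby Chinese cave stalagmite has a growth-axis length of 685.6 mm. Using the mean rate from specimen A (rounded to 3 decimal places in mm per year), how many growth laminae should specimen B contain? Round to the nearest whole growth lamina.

Specimen A: adjusted count: 4202 + 13 = 4215 growth laminae.
A: Mean rate = 728.4 mm / 4215 years ≈ 0.173 mm/yr.
For B, 685.6 / 0.173 = 3963.01 years ≈ 3963 growth laminae.

3963 growth laminae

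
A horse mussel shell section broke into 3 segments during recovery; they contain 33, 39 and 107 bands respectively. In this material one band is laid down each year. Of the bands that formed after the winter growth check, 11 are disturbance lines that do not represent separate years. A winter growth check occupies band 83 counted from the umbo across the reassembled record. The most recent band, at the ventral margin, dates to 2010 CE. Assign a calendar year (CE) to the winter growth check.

Total bands = 33 + 39 + 107 = 179.
Between band 83 and the ventral margin there are 179 − 83 = 96 bands.
Removing the 11 false bands leaves 96 − 11 = 85 true bands beyond the winter growth check.
Counting back 85 years from 2010 CE places the winter growth check in 2010 − 85 = 1925 CE.

1925 CE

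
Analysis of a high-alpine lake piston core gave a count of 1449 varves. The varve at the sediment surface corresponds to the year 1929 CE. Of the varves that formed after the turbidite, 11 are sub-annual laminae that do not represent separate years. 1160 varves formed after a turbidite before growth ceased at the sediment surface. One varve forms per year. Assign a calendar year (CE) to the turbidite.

780 CE

There are 1160 varves younger than the turbidite.
Removing the 11 false varves leaves 1160 − 11 = 1149 true varves beyond the turbidite.
The varve at the sediment surface is 1929 CE, so the turbidite dates to 1929 − 1149 = 780 CE.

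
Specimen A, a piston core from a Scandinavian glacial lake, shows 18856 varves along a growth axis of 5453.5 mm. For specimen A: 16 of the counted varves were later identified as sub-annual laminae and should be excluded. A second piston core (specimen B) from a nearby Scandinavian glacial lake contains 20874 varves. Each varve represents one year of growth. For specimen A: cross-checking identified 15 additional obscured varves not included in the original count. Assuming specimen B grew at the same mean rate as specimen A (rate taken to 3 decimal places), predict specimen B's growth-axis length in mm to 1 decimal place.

6032.6 mm

Specimen A: after corrections the count is 18856 − 16 + 15 = 18855 varves.
A: Extension rate ≈ 5453.5 / 18855 = 0.289 mm per year.
B's length ≈ 0.289 × 20874 = 6032.6 mm.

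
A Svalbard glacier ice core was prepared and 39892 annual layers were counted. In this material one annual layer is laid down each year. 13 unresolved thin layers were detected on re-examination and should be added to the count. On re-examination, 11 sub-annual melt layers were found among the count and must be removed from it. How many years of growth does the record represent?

Correcting the raw count gives 39892 − 11 + 13 = 39894 true annual layers.
One annual layer per year makes the duration 39894 years.

39894 yr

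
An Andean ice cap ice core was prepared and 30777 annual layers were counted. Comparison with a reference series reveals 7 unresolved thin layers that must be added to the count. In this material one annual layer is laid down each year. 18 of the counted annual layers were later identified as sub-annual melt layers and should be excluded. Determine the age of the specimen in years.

30766 yr

Adjusted count: 30777 − 18 + 7 = 30766 annual layers.
One annual layer per year makes the duration 30766 years.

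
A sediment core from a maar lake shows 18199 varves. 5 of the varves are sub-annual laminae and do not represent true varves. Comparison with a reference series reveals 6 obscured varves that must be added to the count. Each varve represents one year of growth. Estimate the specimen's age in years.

18200 years

Correcting the raw count gives 18199 − 5 + 6 = 18200 true varves.
One varve per year makes the duration 18200 years.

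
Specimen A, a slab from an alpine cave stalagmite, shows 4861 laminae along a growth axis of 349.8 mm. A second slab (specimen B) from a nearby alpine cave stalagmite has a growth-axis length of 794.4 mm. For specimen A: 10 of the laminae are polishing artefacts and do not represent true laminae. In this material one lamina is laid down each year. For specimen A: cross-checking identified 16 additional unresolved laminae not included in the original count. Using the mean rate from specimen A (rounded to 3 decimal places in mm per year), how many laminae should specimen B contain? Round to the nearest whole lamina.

Specimen A: adjusted count: 4861 − 10 + 16 = 4867 laminae.
A: Mean rate = 349.8 mm / 4867 years ≈ 0.072 mm/year.
B spans 794.4 / 0.072 = 11033.33 years ≈ 11033 laminae.

11033 laminae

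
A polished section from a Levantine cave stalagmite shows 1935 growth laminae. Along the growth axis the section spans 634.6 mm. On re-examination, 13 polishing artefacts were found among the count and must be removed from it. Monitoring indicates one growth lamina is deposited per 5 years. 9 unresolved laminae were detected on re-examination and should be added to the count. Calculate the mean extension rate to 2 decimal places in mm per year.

Adjusted count: 1935 − 13 + 9 = 1931 growth laminae.
1931 growth laminae at 5 years each span 1931 × 5 = 9655 years.
Extension rate ≈ 634.6 / 9655 = 0.07 mm per year.

0.07 mm per year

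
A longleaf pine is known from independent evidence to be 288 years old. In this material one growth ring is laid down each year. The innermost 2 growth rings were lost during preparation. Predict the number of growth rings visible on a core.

Expected growth rings over 288 years: 288.
Less the 2 uncaptured growth rings: 288 − 2 = 286.

286 growth rings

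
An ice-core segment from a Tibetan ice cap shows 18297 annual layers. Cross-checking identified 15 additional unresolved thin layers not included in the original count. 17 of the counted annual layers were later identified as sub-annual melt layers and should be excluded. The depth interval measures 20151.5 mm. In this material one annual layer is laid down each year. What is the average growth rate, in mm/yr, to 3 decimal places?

1.101 mm/yr

Correcting the raw count gives 18297 − 17 + 15 = 18295 true annual layers.
20151.5 mm over 18295 years gives 20151.5 / 18295 ≈ 1.101 mm/yr.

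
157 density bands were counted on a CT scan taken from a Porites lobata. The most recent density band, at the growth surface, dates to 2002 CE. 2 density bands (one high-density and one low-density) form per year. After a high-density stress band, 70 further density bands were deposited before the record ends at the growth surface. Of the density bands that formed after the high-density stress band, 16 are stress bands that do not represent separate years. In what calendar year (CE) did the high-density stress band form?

70 density bands formed after the high-density stress band.
70 − 16 false = 54 true density bands after the high-density stress band.
Dividing by 2 density bands per year: 54 / 2 = 27 years.
2002 − 27 = 1975 CE.

1975 CE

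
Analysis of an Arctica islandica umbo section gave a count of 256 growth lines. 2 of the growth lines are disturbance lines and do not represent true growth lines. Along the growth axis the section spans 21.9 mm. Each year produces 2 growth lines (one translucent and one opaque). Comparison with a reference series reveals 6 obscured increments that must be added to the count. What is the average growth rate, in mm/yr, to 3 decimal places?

0.168 mm/yr

Adjusted count: 256 − 2 + 6 = 260 growth lines.
With 2 growth lines per year, 260 / 2 = 130 years.
Mean rate = 21.9 mm / 130 years ≈ 0.168 mm/yr.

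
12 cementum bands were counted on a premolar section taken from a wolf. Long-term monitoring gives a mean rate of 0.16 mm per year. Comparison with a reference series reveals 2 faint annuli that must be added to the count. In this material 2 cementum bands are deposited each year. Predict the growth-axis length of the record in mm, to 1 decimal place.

Correcting the raw count gives 12 + 2 = 14 true cementum bands.
With 2 cementum bands per year, 14 / 2 = 7 years.
Length ≈ 0.16 × 7 = 1.1 mm.

1.1 mm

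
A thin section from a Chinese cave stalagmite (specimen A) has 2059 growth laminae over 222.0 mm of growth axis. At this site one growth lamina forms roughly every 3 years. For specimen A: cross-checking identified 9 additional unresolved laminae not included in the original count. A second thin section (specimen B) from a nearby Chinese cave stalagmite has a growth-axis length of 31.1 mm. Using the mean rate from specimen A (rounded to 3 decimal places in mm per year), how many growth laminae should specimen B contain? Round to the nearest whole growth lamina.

Specimen A: after corrections the count is 2059 + 9 = 2068 growth laminae.
Specimen A: 2068 growth laminae at 3 years each span 2068 × 3 = 6204 years.
A: 222.0 mm over 6204 years gives 222.0 / 6204 ≈ 0.036 mm per year.
Specimen B: 31.1 mm / 0.036 mm per year = 863.89 years; at 3 years per growth lamina that is 863.89 / 3 ≈ 288 growth laminae.

288 growth laminae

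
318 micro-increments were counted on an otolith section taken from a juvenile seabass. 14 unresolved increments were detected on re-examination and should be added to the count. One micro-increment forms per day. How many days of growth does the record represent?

332 days

Adjusted count: 318 + 14 = 332 micro-increments.
One micro-increment per day makes the duration 332 days.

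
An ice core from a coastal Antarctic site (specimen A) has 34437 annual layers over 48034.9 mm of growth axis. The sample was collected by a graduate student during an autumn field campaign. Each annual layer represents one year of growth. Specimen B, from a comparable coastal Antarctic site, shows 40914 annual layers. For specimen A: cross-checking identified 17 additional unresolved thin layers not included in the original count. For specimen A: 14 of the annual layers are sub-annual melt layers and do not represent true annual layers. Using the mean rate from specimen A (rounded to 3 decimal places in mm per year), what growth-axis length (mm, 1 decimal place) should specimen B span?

Specimen A: true annual layer count = 34437 − 14 + 17 = 34440.
A: Mean rate = 48034.9 mm / 34440 years ≈ 1.395 mm per year.
Length of B = 1.395 × 40914 = 57075.0 mm.

57075.0 mm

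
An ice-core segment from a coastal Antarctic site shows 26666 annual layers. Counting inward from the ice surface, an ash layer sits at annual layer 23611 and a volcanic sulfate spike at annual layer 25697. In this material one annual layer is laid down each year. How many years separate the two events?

Separation: 25697 − 23611 = 2086 annual layers.
One annual layer per year makes the interval 2086 years.

2086 years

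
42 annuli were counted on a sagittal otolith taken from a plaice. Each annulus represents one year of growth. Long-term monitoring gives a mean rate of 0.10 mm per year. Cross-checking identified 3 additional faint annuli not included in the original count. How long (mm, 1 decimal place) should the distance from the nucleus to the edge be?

After corrections the count is 42 + 3 = 45 annuli.
Predicted length = 0.10 mm/year × 45 years = 4.5 mm.

4.5 mm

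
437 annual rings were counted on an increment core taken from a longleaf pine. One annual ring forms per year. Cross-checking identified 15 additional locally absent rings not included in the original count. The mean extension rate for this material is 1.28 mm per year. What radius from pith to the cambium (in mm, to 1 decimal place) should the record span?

578.6 mm

True annual ring count = 437 + 15 = 452.
Length ≈ 1.28 × 452 = 578.6 mm.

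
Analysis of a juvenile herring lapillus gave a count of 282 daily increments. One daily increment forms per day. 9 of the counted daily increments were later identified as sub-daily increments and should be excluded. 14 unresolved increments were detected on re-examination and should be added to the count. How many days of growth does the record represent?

287 days

Adjusted count: 282 − 9 + 14 = 287 daily increments.
At one daily increment per day, that is 287 days.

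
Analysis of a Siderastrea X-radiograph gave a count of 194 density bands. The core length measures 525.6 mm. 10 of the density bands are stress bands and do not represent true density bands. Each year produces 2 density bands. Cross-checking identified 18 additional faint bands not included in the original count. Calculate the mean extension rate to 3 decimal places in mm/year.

5.204 mm/year

True density band count = 194 − 10 + 18 = 202.
202 density bands at 2 per year is 202 / 2 = 101 years.
Mean rate = 525.6 mm / 101 years ≈ 5.204 mm/year.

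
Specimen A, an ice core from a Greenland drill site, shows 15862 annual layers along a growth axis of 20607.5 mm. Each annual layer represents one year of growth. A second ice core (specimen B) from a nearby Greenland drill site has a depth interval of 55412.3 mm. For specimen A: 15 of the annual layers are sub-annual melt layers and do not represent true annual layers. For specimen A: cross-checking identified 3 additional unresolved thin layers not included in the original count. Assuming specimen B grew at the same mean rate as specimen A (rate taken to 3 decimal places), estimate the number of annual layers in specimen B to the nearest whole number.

42625 annual layers

Specimen A: correcting the raw count gives 15862 − 15 + 3 = 15850 true annual layers.
A: Extension rate ≈ 20607.5 / 15850 = 1.300 mm per year.
Specimen B: 55412.3 mm / 1.300 mm per year = 42624.85 years ≈ 42625 annual layers.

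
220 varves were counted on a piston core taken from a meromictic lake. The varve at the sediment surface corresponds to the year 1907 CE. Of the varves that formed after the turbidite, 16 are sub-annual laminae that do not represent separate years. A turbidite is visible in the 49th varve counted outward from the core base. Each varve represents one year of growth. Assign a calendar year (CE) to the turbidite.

The turbidite sits at varve 49 from the core base, so 220 − 49 = 171 varves formed after it.
Removing the 16 false varves leaves 171 − 16 = 155 true varves beyond the turbidite.
1907 − 155 = 1752 CE.

1752 CE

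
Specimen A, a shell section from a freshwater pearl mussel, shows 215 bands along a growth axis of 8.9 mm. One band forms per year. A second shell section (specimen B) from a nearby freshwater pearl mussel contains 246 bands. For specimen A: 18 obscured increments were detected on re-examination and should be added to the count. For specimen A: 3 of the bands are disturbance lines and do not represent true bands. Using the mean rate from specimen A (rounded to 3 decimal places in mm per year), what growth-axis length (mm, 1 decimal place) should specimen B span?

Specimen A: adjusted count: 215 − 3 + 18 = 230 bands.
A: 8.9 mm over 230 years gives 8.9 / 230 ≈ 0.039 mm/year.
For B, 0.039 mm/year × 246 years = 9.6 mm.

9.6 mm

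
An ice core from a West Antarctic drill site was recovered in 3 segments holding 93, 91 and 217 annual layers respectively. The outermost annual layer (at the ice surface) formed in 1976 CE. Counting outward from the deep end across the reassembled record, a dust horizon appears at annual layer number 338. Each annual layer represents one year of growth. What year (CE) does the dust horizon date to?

1913 CE

Total annual layers = 93 + 91 + 217 = 401.
401 − 338 = 63 annual layers lie beyond the dust horizon toward the ice surface.
Counting back 63 years from 1976 CE places the dust horizon in 1976 − 63 = 1913 CE.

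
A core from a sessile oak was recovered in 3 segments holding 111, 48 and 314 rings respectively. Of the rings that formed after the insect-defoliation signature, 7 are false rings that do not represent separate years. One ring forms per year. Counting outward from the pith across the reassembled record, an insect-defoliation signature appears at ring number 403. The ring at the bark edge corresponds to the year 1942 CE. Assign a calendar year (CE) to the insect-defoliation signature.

Total rings = 111 + 48 + 314 = 473.
The insect-defoliation signature sits at ring 403 from the pith, so 473 − 403 = 70 rings formed after it.
Excluding 7 false rings: 70 − 7 = 63.
Counting back 63 years from 1942 CE places the insect-defoliation signature in 1942 − 63 = 1879 CE.

1879 CE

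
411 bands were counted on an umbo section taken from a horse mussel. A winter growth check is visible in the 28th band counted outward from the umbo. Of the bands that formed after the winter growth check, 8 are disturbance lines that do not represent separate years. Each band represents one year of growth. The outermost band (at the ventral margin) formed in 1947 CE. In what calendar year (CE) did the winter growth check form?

Between band 28 and the ventral margin there are 411 − 28 = 383 bands.
Removing the 8 false bands leaves 383 − 8 = 375 true bands beyond the winter growth check.
1947 − 375 = 1572 CE.

1572 CE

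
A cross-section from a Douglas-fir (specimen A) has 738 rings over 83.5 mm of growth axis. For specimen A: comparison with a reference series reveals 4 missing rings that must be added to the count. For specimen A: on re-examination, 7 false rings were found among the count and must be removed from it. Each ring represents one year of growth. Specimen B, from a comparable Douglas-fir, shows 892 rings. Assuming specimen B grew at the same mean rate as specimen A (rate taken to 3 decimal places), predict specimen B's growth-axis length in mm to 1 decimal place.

Specimen A: correcting the raw count gives 738 − 7 + 4 = 735 true rings.
A: Mean rate = 83.5 mm / 735 years ≈ 0.114 mm/yr.
Length of B = 0.114 × 892 = 101.7 mm.

101.7 mm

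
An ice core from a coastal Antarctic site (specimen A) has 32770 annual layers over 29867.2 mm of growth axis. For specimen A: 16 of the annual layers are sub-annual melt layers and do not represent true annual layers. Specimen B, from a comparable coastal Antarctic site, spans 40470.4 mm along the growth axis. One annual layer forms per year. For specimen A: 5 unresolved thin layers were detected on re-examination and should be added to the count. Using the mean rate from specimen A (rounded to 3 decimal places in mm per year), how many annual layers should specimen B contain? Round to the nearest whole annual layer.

Specimen A: adjusted count: 32770 − 16 + 5 = 32759 annual layers.
A: Mean rate = 29867.2 mm / 32759 years ≈ 0.912 mm/year.
For B, 40470.4 / 0.912 = 44375.44 years ≈ 44375 annual layers.

44375 annual layers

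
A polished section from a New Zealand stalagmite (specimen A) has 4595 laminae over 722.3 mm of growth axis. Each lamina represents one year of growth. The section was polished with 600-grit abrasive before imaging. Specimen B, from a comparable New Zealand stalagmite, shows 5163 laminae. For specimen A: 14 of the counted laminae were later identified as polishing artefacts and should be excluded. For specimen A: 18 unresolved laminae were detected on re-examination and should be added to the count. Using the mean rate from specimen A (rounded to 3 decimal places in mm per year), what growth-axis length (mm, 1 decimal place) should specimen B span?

Specimen A: adjusted count: 4595 − 14 + 18 = 4599 laminae.
A: Extension rate ≈ 722.3 / 4599 = 0.157 mm/year.
B's length ≈ 0.157 × 5163 = 810.6 mm.

810.6 mm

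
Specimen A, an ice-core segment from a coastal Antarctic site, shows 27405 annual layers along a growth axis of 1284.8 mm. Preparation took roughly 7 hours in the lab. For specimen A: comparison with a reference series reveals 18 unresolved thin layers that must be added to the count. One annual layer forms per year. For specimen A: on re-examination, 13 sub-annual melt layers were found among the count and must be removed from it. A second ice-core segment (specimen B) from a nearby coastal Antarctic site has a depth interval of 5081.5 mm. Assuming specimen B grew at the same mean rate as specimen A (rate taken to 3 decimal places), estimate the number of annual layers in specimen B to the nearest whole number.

Specimen A: adjusted count: 27405 − 13 + 18 = 27410 annual layers.
A: 1284.8 mm over 27410 years gives 1284.8 / 27410 ≈ 0.047 mm per year.
Specimen B: 5081.5 mm / 0.047 mm per year = 108117.02 years ≈ 108117 annual layers.

108117 annual layers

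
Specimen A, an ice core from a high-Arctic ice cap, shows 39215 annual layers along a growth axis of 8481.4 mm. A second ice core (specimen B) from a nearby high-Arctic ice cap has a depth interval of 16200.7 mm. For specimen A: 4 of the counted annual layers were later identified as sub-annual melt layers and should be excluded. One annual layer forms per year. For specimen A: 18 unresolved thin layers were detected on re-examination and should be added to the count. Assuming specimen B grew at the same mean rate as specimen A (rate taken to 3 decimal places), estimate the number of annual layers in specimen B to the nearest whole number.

75003 annual layers

Specimen A: after corrections the count is 39215 − 4 + 18 = 39229 annual layers.
A: Extension rate ≈ 8481.4 / 39229 = 0.216 mm/year.
B spans 16200.7 / 0.216 = 75003.24 years ≈ 75003 annual layers.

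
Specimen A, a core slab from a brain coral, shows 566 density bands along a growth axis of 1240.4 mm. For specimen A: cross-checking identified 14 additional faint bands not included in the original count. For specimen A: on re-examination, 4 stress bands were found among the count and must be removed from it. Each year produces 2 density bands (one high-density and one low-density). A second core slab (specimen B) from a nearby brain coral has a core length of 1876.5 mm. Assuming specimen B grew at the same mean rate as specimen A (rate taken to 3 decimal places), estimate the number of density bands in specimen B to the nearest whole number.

871 density bands

Specimen A: correcting the raw count gives 566 − 4 + 14 = 576 true density bands.
Specimen A: with 2 density bands per year, 576 / 2 = 288 years.
A: 1240.4 mm over 288 years gives 1240.4 / 288 ≈ 4.307 mm/year.
For B, 1876.5 / 4.307 = 435.69 years; at 2 density bands per year that is 435.69 × 2 ≈ 871 density bands.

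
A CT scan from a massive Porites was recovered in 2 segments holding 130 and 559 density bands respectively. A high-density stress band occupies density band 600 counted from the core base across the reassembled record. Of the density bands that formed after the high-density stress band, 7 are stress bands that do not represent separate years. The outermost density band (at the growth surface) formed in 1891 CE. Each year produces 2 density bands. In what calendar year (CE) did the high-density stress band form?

Total density bands = 130 + 559 = 689.
Between density band 600 and the growth surface there are 689 − 600 = 89 density bands.
Removing the 7 false density bands leaves 89 − 7 = 82 true density bands beyond the high-density stress band.
Dividing by 2 density bands per year: 82 / 2 = 41 years.
1891 − 41 = 1850 CE.

1850 CE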